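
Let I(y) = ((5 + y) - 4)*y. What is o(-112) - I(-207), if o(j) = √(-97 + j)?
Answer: -42642 + I*√209 ≈ -42642.0 + 14.457*I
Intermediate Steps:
I(y) = y*(1 + y) (I(y) = (1 + y)*y = y*(1 + y))
o(-112) - I(-207) = √(-97 - 112) - (-207)*(1 - 207) = √(-209) - (-207)*(-206) = I*√209 - 1*42642 = I*√209 - 42642 = -42642 + I*√209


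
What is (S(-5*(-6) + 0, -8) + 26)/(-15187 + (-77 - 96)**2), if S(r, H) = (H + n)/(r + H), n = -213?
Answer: 1/924 ≈ 0.0010823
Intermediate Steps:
S(r, H) = (-213 + H)/(H + r) (S(r, H) = (H - 213)/(r + H) = (-213 + H)/(H + r))
(S(-5*(-6) + 0, -8) + 26)/(-15187 + (-77 - 96)**2) = ((-213 - 8)/(-8 + (-5*(-6) + 0)) + 26)/(-15187 + (-77 - 96)**2) = (-221/(-8 + (30 + 0)) + 26)/(-15187 + (-173)**2) = (-221/(-8 + 30) + 26)/(-15187 + 29929) = (-221/22 + 26)/14742 = ((1/22)*(-221) + 26)*(1/14742) = (-221/22 + 26)*(1/14742) = (351/22)*(1/14742) = 1/924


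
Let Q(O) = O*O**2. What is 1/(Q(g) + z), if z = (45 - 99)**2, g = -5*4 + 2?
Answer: -1/2916 ≈ -0.00034294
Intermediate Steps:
g = -18 (g = -20 + 2 = -18)
z = 2916 (z = (-54)**2 = 2916)
Q(O) = O**3
1/(Q(g) + z) = 1/((-18)**3 + 2916) = 1/(-5832 + 2916) = 1/(-2916) = -1/2916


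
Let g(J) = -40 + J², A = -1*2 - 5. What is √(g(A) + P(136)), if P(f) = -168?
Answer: I*√159 ≈ 12.61*I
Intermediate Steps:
A = -7 (A = -2 - 5 = -7)
√(g(A) + P(136)) = √((-40 + (-7)²) - 168) = √((-40 + 49) - 168) = √(9 - 168) = √(-159) = I*√159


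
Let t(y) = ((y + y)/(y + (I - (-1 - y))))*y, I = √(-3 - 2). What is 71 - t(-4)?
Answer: 2029/27 + 16*I*√5/27 ≈ 75.148 + 1.3251*I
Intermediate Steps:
I = I*√5 (I = √(-5) = I*√5 ≈ 2.2361*I)
t(y) = 2*y²/(1 + 2*y + I*√5) (t(y) = ((y + y)/(y + (I*√5 - (-1 - y))))*y = ((2*y)/(y + (I*√5 + (1 + y))))*y = ((2*y)/(y + (1 + y + I*√5)))*y = ((2*y)/(1 + 2*y + I*√5))*y = (2*y/(1 + 2*y + I*√5))*y = 2*y²/(1 + 2*y + I*√5))
71 - t(-4) = 71 - 2*(-4)²/(1 + 2*(-4) + I*√5) = 71 - 2*16/(1 - 8 + I*√5) = 71 - 2*16/(-7 + I*√5) = 71 - 32/(-7 + I*√5)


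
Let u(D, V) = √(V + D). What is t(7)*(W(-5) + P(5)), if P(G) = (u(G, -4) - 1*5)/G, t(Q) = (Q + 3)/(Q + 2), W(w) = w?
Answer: -58/9 ≈ -6.4444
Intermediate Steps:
u(D, V) = √(D + V)
t(Q) = (3 + Q)/(2 + Q)
P(G) = (-5 + √(-4 + G))/G (P(G) = (√(G - 4) - 1*5)/G = (√(-4 + G) - 5)/G = (-5 + √(-4 + G))/G)
t(7)*(W(-5) + P(5)) = ((3 + 7)/(2 + 7))*(-5 + (-5 + √(-4 + 5))/5) = (10/9)*(-5 + (-5 + √1)/5) = ((⅑)*10)*(-5 + (-5 + 1)/5) = 10*(-5 + (⅕)*(-4))/9 = 10*(-5 - ⅘)/9 = (10/9)*(-29/5) = -58/9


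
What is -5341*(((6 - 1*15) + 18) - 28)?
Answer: 101479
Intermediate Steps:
-5341*(((6 - 1*15) + 18) - 28) = -5341*(((6 - 15) + 18) - 28) = -5341*((-9 + 18) - 28) = -5341*(9 - 28) = -5341*(-19) = 101479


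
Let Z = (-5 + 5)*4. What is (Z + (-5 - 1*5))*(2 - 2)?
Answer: 0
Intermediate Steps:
Z = 0 (Z = 0*4 = 0)
(Z + (-5 - 1*5))*(2 - 2) = (0 + (-5 - 1*5))*(2 - 2) = (0 + (-5 - 5))*0 = (0 - 10)*0 = -10*0 = 0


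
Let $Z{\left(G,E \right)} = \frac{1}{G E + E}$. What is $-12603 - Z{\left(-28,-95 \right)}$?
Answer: $- \frac{32326696}{2565} \approx -12603.0$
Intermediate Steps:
$Z{\left(G,E \right)} = \frac{1}{E + E G}$ ($Z{\left(G,E \right)} = \frac{1}{E G + E} = \frac{1}{E + E G}$)
$-12603 - Z{\left(-28,-95 \right)} = -12603 - \frac{1}{\left(-95\right) \left(1 - 28\right)} = -12603 - - \frac{1}{95 \left(-27\right)} = -12603 - \left(- \frac{1}{95}\right) \left(- \frac{1}{27}\right) = -12603 - \frac{1}{2565} = - \frac{32326696}{2565}$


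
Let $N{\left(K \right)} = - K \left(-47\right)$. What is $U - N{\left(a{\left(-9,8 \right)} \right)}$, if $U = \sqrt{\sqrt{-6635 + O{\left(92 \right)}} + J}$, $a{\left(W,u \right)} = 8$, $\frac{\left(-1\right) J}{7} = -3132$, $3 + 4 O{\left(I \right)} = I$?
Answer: $-376 + \frac{\sqrt{87696 + 6 i \sqrt{2939}}}{2} \approx -227.93 + 0.2746 i$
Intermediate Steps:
$O{\left(I \right)} = - \frac{3}{4} + \frac{I}{4}$
$J = 21924$ ($J = \left(-7\right) \left(-3132\right) = 21924$)
$N{\left(K \right)} = 47 K$
$U = \sqrt{21924 + \frac{3 i \sqrt{2939}}{2}}$ ($U = \sqrt{\sqrt{-6635 + \left(- \frac{3}{4} + \frac{1}{4} \cdot 92\right)} + 21924} = \sqrt{\sqrt{-6635 + \left(- \frac{3}{4} + 23\right)} + 21924} = \sqrt{\sqrt{-6635 + \frac{89}{4}} + 21924} = \sqrt{\sqrt{- \frac{26451}{4}} + 21924} = \sqrt{\frac{3 i \sqrt{2939}}{2} + 21924} = \sqrt{21924 + \frac{3 i \sqrt{2939}}{2}} \approx 148.07 + 0.2746 i$)
$U - N{\left(a{\left(-9,8 \right)} \right)} = \frac{\sqrt{87696 + 6 i \sqrt{2939}}}{2} - 47 \cdot 8 = \frac{\sqrt{87696 + 6 i \sqrt{2939}}}{2} - 376 = -376 + \frac{\sqrt{87696 + 6 i \sqrt{2939}}}{2}$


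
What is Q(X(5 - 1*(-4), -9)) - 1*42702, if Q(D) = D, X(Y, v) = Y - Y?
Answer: -42702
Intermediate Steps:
X(Y, v) = 0
Q(X(5 - 1*(-4), -9)) - 1*42702 = 0 - 1*42702 = 0 - 42702 = -42702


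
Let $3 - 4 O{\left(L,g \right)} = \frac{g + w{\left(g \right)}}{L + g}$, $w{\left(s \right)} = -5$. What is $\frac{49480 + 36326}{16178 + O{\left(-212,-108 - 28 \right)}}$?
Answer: $\frac{39813984}{7506893} \approx 5.3037$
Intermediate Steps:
$O{\left(L,g \right)} = \frac{3}{4} - \frac{-5 + g}{4 \left(L + g\right)}$ ($O{\left(L,g \right)} = \frac{3}{4} - \frac{\left(g - 5\right) \frac{1}{L + g}}{4} = \frac{3}{4} - \frac{\left(-5 + g\right) \frac{1}{L + g}}{4} = \frac{3}{4} - \frac{\frac{1}{L + g} \left(-5 + g\right)}{4} = \frac{3}{4} - \frac{-5 + g}{4 \left(L + g\right)}$)
$\frac{49480 + 36326}{16178 + O{\left(-212,-108 - 28 \right)}} = \frac{49480 + 36326}{16178 + \frac{5 + 2 \left(-108 - 28\right) + 3 \left(-212\right)}{4 \left(-212 - 136\right)}} = \frac{85806}{16178 + \frac{5 + 2 \left(-136\right) - 636}{4 \left(-212 - 136\right)}} = \frac{85806}{16178 + \frac{5 - 272 - 636}{4 \left(-348\right)}} = \frac{85806}{16178 + \frac{1}{4} \left(- \frac{1}{348}\right) \left(-903\right)} = \frac{85806}{16178 + \frac{301}{464}} = \frac{85806}{\frac{7506893}{464}} = 85806 \cdot \frac{464}{7506893} = \frac{39813984}{7506893}$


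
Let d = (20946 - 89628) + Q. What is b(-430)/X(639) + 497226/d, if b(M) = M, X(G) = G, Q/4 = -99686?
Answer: -259360297/149342607 ≈ -1.7367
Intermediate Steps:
Q = -398744 (Q = 4*(-99686) = -398744)
d = -467426 (d = (20946 - 89628) - 398744 = -68682 - 398744 = -467426)
b(-430)/X(639) + 497226/d = -430/639 + 497226/(-467426) = -430*1/639 + 497226*(-1/467426) = -430/639 - 248613/233713 = -259360297/149342607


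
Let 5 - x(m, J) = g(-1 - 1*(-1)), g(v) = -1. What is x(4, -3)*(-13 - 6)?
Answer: -114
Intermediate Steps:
x(m, J) = 6 (x(m, J) = 5 - 1*(-1) = 5 + 1 = 6)
x(4, -3)*(-13 - 6) = 6*(-13 - 6) = 6*(-19) = -114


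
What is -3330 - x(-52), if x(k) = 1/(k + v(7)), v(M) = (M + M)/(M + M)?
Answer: -169829/51 ≈ -3330.0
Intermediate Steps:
v(M) = 1 (v(M) = (2*M)/((2*M)) = (2*M)*(1/(2*M)) = 1)
x(k) = 1/(1 + k) (x(k) = 1/(k + 1) = 1/(1 + k))
-3330 - x(-52) = -3330 - 1/(1 - 52) = -3330 - 1/(-51) = -3330 - 1*(-1/51) = -3330 + 1/51 = -169829/51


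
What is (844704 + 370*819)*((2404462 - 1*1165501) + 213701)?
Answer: 1667269567908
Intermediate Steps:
(844704 + 370*819)*((2404462 - 1*1165501) + 213701) = (844704 + 303030)*((2404462 - 1165501) + 213701) = 1147734*(1238961 + 213701) = 1147734*1452662 = 1667269567908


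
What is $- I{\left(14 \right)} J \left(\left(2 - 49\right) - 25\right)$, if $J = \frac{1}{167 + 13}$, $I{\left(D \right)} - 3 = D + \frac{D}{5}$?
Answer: $\frac{198}{25} \approx 7.92$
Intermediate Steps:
$I{\left(D \right)} = 3 + \frac{6 D}{5}$ ($I{\left(D \right)} = 3 + \left(D + \frac{D}{5}\right) = 3 + \frac{6 D}{5}$)
$J = \frac{1}{180} \approx 0.0055556$
$- I{\left(14 \right)} J \left(\left(2 - 49\right) - 25\right) = - \left(3 + \frac{6}{5} \cdot 14\right) \frac{1}{180} \left(\left(2 - 49\right) - 25\right) = - \left(3 + \frac{84}{5}\right) \frac{1}{180} \left(-47 - 25\right) = - \frac{99}{5} \cdot \frac{1}{180} \left(-72\right) = - \frac{11 \left(-72\right)}{100} = \left(-1\right) \left(- \frac{198}{25}\right) = \frac{198}{25}$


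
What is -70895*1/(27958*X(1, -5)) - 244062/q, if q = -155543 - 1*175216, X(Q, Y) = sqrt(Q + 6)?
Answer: 2086/2827 - 70895*sqrt(7)/195706 ≈ -0.22055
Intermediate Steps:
X(Q, Y) = sqrt(6 + Q)
q = -330759 (q = -155543 - 175216 = -330759)
-70895*1/(27958*X(1, -5)) - 244062/q = -70895*1/(27958*sqrt(6 + 1)) - 244062/(-330759) = -70895*sqrt(7)/195706 - 244062*(-1/330759) = -70895*sqrt(7)/195706 + 2086/2827 = 2086/2827 - 70895*sqrt(7)/195706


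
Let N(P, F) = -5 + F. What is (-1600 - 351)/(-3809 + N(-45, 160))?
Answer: 1951/3654 ≈ 0.53394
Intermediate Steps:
(-1600 - 351)/(-3809 + N(-45, 160)) = (-1600 - 351)/(-3809 + (-5 + 160)) = -1951/(-3809 + 155) = -1951/(-3654) = -1951*(-1/3654) = 1951/3654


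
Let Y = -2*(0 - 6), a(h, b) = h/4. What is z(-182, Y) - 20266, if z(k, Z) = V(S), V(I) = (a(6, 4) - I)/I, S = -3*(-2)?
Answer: -81067/4 ≈ -20267.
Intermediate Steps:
a(h, b) = h/4 (a(h, b) = h*(¼) = h/4)
S = 6
Y = 12 (Y = -2*(-6) = 12)
V(I) = (3/2 - I)/I (V(I) = ((¼)*6 - I)/I = (3/2 - I)/I)
z(k, Z) = -¾ (z(k, Z) = (3/2 - 1*6)/6 = (3/2 - 6)/6 = (⅙)*(-9/2) = -¾)
z(-182, Y) - 20266 = -¾ - 20266 = -81067/4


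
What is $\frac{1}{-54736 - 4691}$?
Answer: $- \frac{1}{59427} \approx -1.6827 \cdot 10^{-5}$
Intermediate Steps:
$\frac{1}{-54736 - 4691} = \frac{1}{-59427} = - \frac{1}{59427}$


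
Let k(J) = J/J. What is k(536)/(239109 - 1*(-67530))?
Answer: 1/306639 ≈ 3.2612e-6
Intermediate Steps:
k(J) = 1
k(536)/(239109 - 1*(-67530)) = 1/(239109 - 1*(-67530)) = 1/(239109 + 67530) = 1/306639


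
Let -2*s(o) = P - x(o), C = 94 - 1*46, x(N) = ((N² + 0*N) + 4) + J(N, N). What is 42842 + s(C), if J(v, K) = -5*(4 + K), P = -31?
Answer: 87763/2 ≈ 43882.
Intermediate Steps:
J(v, K) = -20 - 5*K
x(N) = -16 + N² - 5*N (x(N) = ((N² + 0*N) + 4) + (-20 - 5*N) = ((N² + 0) + 4) + (-20 - 5*N) = (N² + 4) + (-20 - 5*N) = (4 + N²) + (-20 - 5*N) = -16 + N² - 5*N)
C = 48 (C = 94 - 46 = 48)
s(o) = 15/2 + o²/2 - 5*o/2 (s(o) = -(-31 - (-16 + o² - 5*o))/2 = -(-31 + (16 - o² + 5*o))/2 = -(-15 - o² + 5*o)/2 = 15/2 + o²/2 - 5*o/2)
42842 + s(C) = 42842 + (15/2 + (½)*48² - 5/2*48) = 42842 + (15/2 + (½)*2304 - 120) = 42842 + (15/2 + 1152 - 120) = 42842 + 2079/2 = 87763/2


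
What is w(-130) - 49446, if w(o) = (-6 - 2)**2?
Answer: -49382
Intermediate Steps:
w(o) = 64 (w(o) = (-8)**2 = 64)
w(-130) - 49446 = 64 - 49446 = -49382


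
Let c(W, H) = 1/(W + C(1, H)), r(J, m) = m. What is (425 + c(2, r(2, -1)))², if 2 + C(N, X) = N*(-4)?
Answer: 2886601/16 ≈ 1.8041e+5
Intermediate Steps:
C(N, X) = -2 - 4*N (C(N, X) = -2 + N*(-4) = -2 - 4*N)
c(W, H) = 1/(-6 + W) (c(W, H) = 1/(W + (-2 - 4*1)) = 1/(W + (-2 - 4)) = 1/(W - 6) = 1/(-6 + W))
(425 + c(2, r(2, -1)))² = (425 + 1/(-6 + 2))² = (425 + 1/(-4))² = (425 - ¼)² = (1699/4)² = 2886601/16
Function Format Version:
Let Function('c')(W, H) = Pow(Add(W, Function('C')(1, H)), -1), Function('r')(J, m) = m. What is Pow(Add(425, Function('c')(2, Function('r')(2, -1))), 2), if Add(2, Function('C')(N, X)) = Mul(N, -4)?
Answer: Rational(2886601, 16) ≈ 1.8041e+5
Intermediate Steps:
Function('C')(N, X) = Add(-2, Mul(-4, N)) (Function('C')(N, X) = Add(-2, Mul(N, -4)) = Add(-2, Mul(-4, N)))
Function('c')(W, H) = Pow(Add(-6, W), -1) (Function('c')(W, H) = Pow(Add(W, Add(-2, Mul(-4, 1))), -1) = Pow(Add(W, Add(-2, -4)), -1) = Pow(Add(W, -6), -1) = Pow(Add(-6, W), -1))
Pow(Add(425, Function('c')(2, Function('r')(2, -1))), 2) = Pow(Add(425, Pow(Add(-6, 2), -1)), 2) = Pow(Add(425, Pow(-4, -1)), 2) = Pow(Add(425, Rational(-1, 4)), 2) = Pow(Rational(1699, 4), 2) = Rational(2886601, 16)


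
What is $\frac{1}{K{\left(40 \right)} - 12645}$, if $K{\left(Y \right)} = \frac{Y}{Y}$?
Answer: $- \frac{1}{12644} \approx -7.9089 \cdot 10^{-5}$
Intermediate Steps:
$K{\left(Y \right)} = 1$
$\frac{1}{K{\left(40 \right)} - 12645} = \frac{1}{1 - 12645} = \frac{1}{-12644} = - \frac{1}{12644}$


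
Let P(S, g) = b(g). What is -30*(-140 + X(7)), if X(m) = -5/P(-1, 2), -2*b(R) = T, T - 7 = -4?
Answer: 4100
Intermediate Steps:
T = 3 (T = 7 - 4 = 3)
b(R) = -3/2 (b(R) = -½*3 = -3/2)
P(S, g) = -3/2
X(m) = 10/3 (X(m) = -5/(-3/2) = -5*(-⅔) = 10/3)
-30*(-140 + X(7)) = -30*(-140 + 10/3) = -30*(-410/3) = 4100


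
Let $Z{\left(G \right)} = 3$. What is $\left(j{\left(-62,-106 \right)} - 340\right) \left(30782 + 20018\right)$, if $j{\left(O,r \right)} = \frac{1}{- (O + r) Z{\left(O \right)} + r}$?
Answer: $- \frac{3437102600}{199} \approx -1.7272 \cdot 10^{7}$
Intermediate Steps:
$j{\left(O,r \right)} = \frac{1}{- 3 O - 2 r}$ ($j{\left(O,r \right)} = \frac{1}{- (O + r) 3 + r} = \frac{1}{\left(- O - r\right) 3 + r} = \frac{1}{\left(- 3 O - 3 r\right) + r} = \frac{1}{- 3 O - 2 r}$)
$\left(j{\left(-62,-106 \right)} - 340\right) \left(30782 + 20018\right) = \left(- \frac{1}{2 \left(-106\right) + 3 \left(-62\right)} - 340\right) \left(30782 + 20018\right) = \left(- \frac{1}{-212 - 186} - 340\right) 50800 = \left(- \frac{1}{-398} - 340\right) 50800 = \left(\left(-1\right) \left(- \frac{1}{398}\right) - 340\right) 50800 = \left(\frac{1}{398} - 340\right) 50800 = \left(- \frac{135319}{398}\right) 50800 = - \frac{3437102600}{199}$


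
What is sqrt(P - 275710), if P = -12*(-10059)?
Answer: I*sqrt(155002) ≈ 393.7*I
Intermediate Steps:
P = 120708
sqrt(P - 275710) = sqrt(120708 - 275710) = sqrt(-155002) = I*sqrt(155002)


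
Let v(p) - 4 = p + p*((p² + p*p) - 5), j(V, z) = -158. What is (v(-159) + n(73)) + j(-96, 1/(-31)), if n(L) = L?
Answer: -8038803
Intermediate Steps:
v(p) = 4 + p + p*(-5 + 2*p²) (v(p) = 4 + (p + p*((p² + p*p) - 5)) = 4 + (p + p*((p² + p²) - 5)) = 4 + (p + p*(2*p² - 5)) = 4 + (p + p*(-5 + 2*p²)) = 4 + p + p*(-5 + 2*p²))
(v(-159) + n(73)) + j(-96, 1/(-31)) = ((4 - 4*(-159) + 2*(-159)³) + 73) - 158 = ((4 + 636 + 2*(-4019679)) + 73) - 158 = ((4 + 636 - 8039358) + 73) - 158 = (-8038718 + 73) - 158 = -8038645 - 158 = -8038803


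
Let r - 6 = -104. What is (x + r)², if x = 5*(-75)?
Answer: 223729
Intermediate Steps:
r = -98 (r = 6 - 104 = -98)
x = -375
(x + r)² = (-375 - 98)² = (-473)² = 223729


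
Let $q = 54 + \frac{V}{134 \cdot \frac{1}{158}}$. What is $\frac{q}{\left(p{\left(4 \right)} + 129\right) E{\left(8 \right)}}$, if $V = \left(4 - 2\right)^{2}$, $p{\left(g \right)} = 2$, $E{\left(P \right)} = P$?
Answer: $\frac{1967}{35108} \approx 0.056027$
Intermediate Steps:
$V = 4$ ($V = 2^{2} = 4$)
$q = \frac{3934}{67}$ ($q = 54 + \frac{1}{134 \cdot \frac{1}{158}} \cdot 4 = 54 + \frac{1}{\frac{67}{79}} \cdot 4 = 54 + \frac{79}{67} \cdot 4 = 54 + \frac{316}{67} = \frac{3934}{67} \approx 58.716$)
$\frac{q}{\left(p{\left(4 \right)} + 129\right) E{\left(8 \right)}} = \frac{3934}{67 \left(2 + 129\right) 8} = \frac{3934}{67 \cdot 131 \cdot 8} = \frac{3934}{67 \cdot 1048} = \frac{3934}{67} \cdot \frac{1}{1048} = \frac{1967}{35108}$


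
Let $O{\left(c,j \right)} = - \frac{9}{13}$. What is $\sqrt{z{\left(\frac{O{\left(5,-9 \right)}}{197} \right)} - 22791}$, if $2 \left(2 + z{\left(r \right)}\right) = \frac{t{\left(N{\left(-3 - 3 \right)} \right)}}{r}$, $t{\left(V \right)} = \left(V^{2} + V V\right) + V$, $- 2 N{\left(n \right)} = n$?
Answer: $\frac{i \sqrt{928110}}{6} \approx 160.56 i$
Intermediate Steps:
$N{\left(n \right)} = - \frac{n}{2}$
$O{\left(c,j \right)} = - \frac{9}{13}$ ($O{\left(c,j \right)} = \left(-9\right) \frac{1}{13} = - \frac{9}{13}$)
$t{\left(V \right)} = V + 2 V^{2}$ ($t{\left(V \right)} = \left(V^{2} + V^{2}\right) + V = 2 V^{2} + V = V + 2 V^{2}$)
$z{\left(r \right)} = -2 + \frac{21}{2 r}$ ($z{\left(r \right)} = -2 + \frac{- \frac{-3 - 3}{2} \left(1 + 2 \left(- \frac{-3 - 3}{2}\right)\right) \frac{1}{r}}{2} = -2 + \frac{\left(- \frac{1}{2}\right) \left(-6\right) \left(1 + 2 \left(\left(- \frac{1}{2}\right) \left(-6\right)\right)\right) \frac{1}{r}}{2} = -2 + \frac{3 \left(1 + 2 \cdot 3\right) \frac{1}{r}}{2} = -2 + \frac{3 \left(1 + 6\right) \frac{1}{r}}{2} = -2 + \frac{3 \cdot 7 \frac{1}{r}}{2} = -2 + \frac{21 \frac{1}{r}}{2} = -2 + \frac{21}{2 r}$)
$\sqrt{z{\left(\frac{O{\left(5,-9 \right)}}{197} \right)} - 22791} = \sqrt{\left(-2 + \frac{21}{2 \left(- \frac{9}{13 \cdot 197}\right)}\right) - 22791} = \sqrt{\left(-2 + \frac{21}{2 \left(\left(- \frac{9}{13}\right) \frac{1}{197}\right)}\right) - 22791} = \sqrt{\left(-2 + \frac{21}{2 \left(- \frac{9}{2561}\right)}\right) - 22791} = \sqrt{\left(-2 + \frac{21}{2} \left(- \frac{2561}{9}\right)\right) - 22791} = \sqrt{\left(-2 - \frac{17927}{6}\right) - 22791} = \sqrt{- \frac{17939}{6} - 22791} = \sqrt{- \frac{154685}{6}} = \frac{i \sqrt{928110}}{6}$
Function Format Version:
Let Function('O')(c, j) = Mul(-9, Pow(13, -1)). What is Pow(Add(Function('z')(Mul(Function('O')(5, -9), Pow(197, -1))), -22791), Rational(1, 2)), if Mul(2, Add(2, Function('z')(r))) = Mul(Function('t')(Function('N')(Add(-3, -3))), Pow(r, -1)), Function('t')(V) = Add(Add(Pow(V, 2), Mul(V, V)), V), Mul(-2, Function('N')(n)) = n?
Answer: Mul(Rational(1, 6), I, Pow(928110, Rational(1, 2))) ≈ Mul(160.56, I)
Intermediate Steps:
Function('N')(n) = Mul(Rational(-1, 2), n)
Function('O')(c, j) = Rational(-9, 13) (Function('O')(c, j) = Mul(-9, Rational(1, 13)) = Rational(-9, 13))
Function('t')(V) = Add(V, Mul(2, Pow(V, 2))) (Function('t')(V) = Add(Add(Pow(V, 2), Pow(V, 2)), V) = Add(Mul(2, Pow(V, 2)), V) = Add(V, Mul(2, Pow(V, 2))))
Function('z')(r) = Add(-2, Mul(Rational(21, 2), Pow(r, -1))) (Function('z')(r) = Add(-2, Mul(Rational(1, 2), Mul(Mul(Mul(Rational(-1, 2), Add(-3, -3)), Add(1, Mul(2, Mul(Rational(-1, 2), Add(-3, -3))))), Pow(r, -1)))) = Add(-2, Mul(Rational(1, 2), Mul(Mul(Mul(Rational(-1, 2), -6), Add(1, Mul(2, Mul(Rational(-1, 2), -6)))), Pow(r, -1)))) = Add(-2, Mul(Rational(1, 2), Mul(Mul(3, Add(1, Mul(2, 3))), Pow(r, -1)))) = Add(-2, Mul(Rational(1, 2), Mul(Mul(3, Add(1, 6)), Pow(r, -1)))) = Add(-2, Mul(Rational(1, 2), Mul(Mul(3, 7), Pow(r, -1)))) = Add(-2, Mul(Rational(1, 2), Mul(21, Pow(r, -1)))) = Add(-2, Mul(Rational(21, 2), Pow(r, -1))))
Pow(Add(Function('z')(Mul(Function('O')(5, -9), Pow(197, -1))), -22791), Rational(1, 2)) = Pow(Add(Add(-2, Mul(Rational(21, 2), Pow(Mul(Rational(-9, 13), Pow(197, -1)), -1))), -22791), Rational(1, 2)) = Pow(Add(Add(-2, Mul(Rational(21, 2), Pow(Mul(Rational(-9, 13), Rational(1, 197)), -1))), -22791), Rational(1, 2)) = Pow(Add(Add(-2, Mul(Rational(21, 2), Pow(Rational(-9, 2561), -1))), -22791), Rational(1, 2)) = Pow(Add(Add(-2, Mul(Rational(21, 2), Rational(-2561, 9))), -22791), Rational(1, 2)) = Pow(Add(Add(-2, Rational(-17927, 6)), -22791), Rational(1, 2)) = Pow(Add(Rational(-17939, 6), -22791), Rational(1, 2)) = Pow(Rational(-154685, 6), Rational(1, 2)) = Mul(Rational(1, 6), I, Pow(928110, Rational(1, 2)))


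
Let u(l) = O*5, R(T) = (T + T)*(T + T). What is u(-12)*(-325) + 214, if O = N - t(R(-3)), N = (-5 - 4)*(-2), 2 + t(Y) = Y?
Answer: 26214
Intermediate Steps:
R(T) = 4*T² (R(T) = (2*T)*(2*T) = 4*T²)
t(Y) = -2 + Y
N = 18 (N = -9*(-2) = 18)
O = -16 (O = 18 - (-2 + 4*(-3)²) = 18 - (-2 + 4*9) = 18 - (-2 + 36) = 18 - 1*34 = 18 - 34 = -16)
u(l) = -80 (u(l) = -16*5 = -80)
u(-12)*(-325) + 214 = -80*(-325) + 214 = 26000 + 214 = 26214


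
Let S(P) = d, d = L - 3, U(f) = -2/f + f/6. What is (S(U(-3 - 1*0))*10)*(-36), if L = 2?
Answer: 360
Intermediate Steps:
U(f) = -2/f + f/6 (U(f) = -2/f + f*(⅙) = -2/f + f/6)
d = -1 (d = 2 - 3 = -1)
S(P) = -1
(S(U(-3 - 1*0))*10)*(-36) = -1*10*(-36) = -10*(-36) = 360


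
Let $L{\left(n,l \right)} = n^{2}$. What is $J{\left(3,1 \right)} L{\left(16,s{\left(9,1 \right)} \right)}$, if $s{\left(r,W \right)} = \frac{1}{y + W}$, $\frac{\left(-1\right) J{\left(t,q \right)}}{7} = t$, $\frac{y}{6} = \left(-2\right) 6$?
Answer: $-5376$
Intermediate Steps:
$y = -72$ ($y = 6 \left(\left(-2\right) 6\right) = 6 \left(-12\right) = -72$)
$J{\left(t,q \right)} = - 7 t$
$s{\left(r,W \right)} = \frac{1}{-72 + W}$
$J{\left(3,1 \right)} L{\left(16,s{\left(9,1 \right)} \right)} = \left(-7\right) 3 \cdot 16^{2} = \left(-21\right) 256 = -5376$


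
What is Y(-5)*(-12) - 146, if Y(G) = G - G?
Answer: -146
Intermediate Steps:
Y(G) = 0
Y(-5)*(-12) - 146 = 0*(-12) - 146 = 0 - 146 = -146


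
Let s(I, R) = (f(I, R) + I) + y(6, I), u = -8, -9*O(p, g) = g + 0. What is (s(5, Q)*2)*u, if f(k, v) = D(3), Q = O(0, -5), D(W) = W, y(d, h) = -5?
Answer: -48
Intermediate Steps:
O(p, g) = -g/9 (O(p, g) = -(g + 0)/9 = -g/9)
Q = 5/9 (Q = -⅑*(-5) = 5/9 ≈ 0.55556)
f(k, v) = 3
s(I, R) = -2 + I (s(I, R) = (3 + I) - 5 = -2 + I)
(s(5, Q)*2)*u = ((-2 + 5)*2)*(-8) = (3*2)*(-8) = 6*(-8) = -48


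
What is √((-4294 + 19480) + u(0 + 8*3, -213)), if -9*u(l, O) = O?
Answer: √136887/3 ≈ 123.33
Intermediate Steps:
u(l, O) = -O/9
√((-4294 + 19480) + u(0 + 8*3, -213)) = √((-4294 + 19480) - ⅑*(-213)) = √(15186 + 71/3) = √(45629/3) = √136887/3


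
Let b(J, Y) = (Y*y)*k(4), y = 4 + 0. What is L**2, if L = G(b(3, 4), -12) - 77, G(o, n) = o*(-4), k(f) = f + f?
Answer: 346921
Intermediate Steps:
y = 4
k(f) = 2*f
b(J, Y) = 32*Y (b(J, Y) = (Y*4)*(2*4) = (4*Y)*8 = 32*Y)
G(o, n) = -4*o
L = -589 (L = -128*4 - 77 = -4*128 - 77 = -512 - 77 = -589)
L**2 = (-589)**2 = 346921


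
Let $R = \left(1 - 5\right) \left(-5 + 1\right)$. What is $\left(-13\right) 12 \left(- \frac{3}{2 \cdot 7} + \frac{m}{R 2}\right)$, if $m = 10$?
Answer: $- \frac{429}{28} \approx -15.321$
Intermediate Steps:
$R = 16$ ($R = \left(-4\right) \left(-4\right) = 16$)
$\left(-13\right) 12 \left(- \frac{3}{2 \cdot 7} + \frac{m}{R 2}\right) = \left(-13\right) 12 \left(- \frac{3}{2 \cdot 7} + \frac{10}{16 \cdot 2}\right) = - 156 \left(- \frac{3}{14} + \frac{10}{32}\right) = - 156 \left(\left(-3\right) \frac{1}{14} + 10 \cdot \frac{1}{32}\right) = - 156 \left(- \frac{3}{14} + \frac{5}{16}\right) = \left(-156\right) \frac{11}{112} = - \frac{429}{28}$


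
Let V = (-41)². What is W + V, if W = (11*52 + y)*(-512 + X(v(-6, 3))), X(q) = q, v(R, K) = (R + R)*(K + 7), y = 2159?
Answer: -1724311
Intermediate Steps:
v(R, K) = 2*R*(7 + K) (v(R, K) = (2*R)*(7 + K) = 2*R*(7 + K))
V = 1681
W = -1725992 (W = (11*52 + 2159)*(-512 + 2*(-6)*(7 + 3)) = (572 + 2159)*(-512 + 2*(-6)*10) = 2731*(-512 - 120) = 2731*(-632) = -1725992)
W + V = -1725992 + 1681 = -1724311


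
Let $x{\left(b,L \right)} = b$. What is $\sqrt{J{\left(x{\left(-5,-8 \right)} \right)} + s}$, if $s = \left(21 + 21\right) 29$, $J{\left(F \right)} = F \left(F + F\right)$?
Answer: $2 \sqrt{317} \approx 35.609$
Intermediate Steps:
$J{\left(F \right)} = 2 F^{2}$ ($J{\left(F \right)} = F 2 F = 2 F^{2}$)
$s = 1218$ ($s = 42 \cdot 29 = 1218$)
$\sqrt{J{\left(x{\left(-5,-8 \right)} \right)} + s} = \sqrt{2 \left(-5\right)^{2} + 1218} = \sqrt{2 \cdot 25 + 1218} = \sqrt{50 + 1218} = \sqrt{1268} = 2 \sqrt{317}$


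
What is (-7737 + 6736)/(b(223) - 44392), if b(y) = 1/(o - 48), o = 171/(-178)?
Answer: 8723715/386876458 ≈ 0.022549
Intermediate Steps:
o = -171/178 (o = 171*(-1/178) = -171/178 ≈ -0.96067)
b(y) = -178/8715 (b(y) = 1/(-171/178 - 48) = 1/(-8715/178) = -178/8715)
(-7737 + 6736)/(b(223) - 44392) = (-7737 + 6736)/(-178/8715 - 44392) = -1001/(-386876458/8715) = -1001*(-8715/386876458) = 8723715/386876458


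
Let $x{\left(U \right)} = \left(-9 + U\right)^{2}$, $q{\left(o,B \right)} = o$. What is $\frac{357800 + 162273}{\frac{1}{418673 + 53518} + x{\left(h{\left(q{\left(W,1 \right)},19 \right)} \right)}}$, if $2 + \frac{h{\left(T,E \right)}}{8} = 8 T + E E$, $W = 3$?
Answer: $\frac{245573789943}{4406970407776} \approx 0.055724$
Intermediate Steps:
$h{\left(T,E \right)} = -16 + 8 E^{2} + 64 T$ ($h{\left(T,E \right)} = -16 + 8 \left(8 T + E E\right) = -16 + 8 \left(8 T + E^{2}\right) = -16 + 8 \left(E^{2} + 8 T\right) = -16 + \left(8 E^{2} + 64 T\right) = -16 + 8 E^{2} + 64 T$)
$\frac{357800 + 162273}{\frac{1}{418673 + 53518} + x{\left(h{\left(q{\left(W,1 \right)},19 \right)} \right)}} = \frac{357800 + 162273}{\frac{1}{418673 + 53518} + \left(-9 + \left(-16 + 8 \cdot 19^{2} + 64 \cdot 3\right)\right)^{2}} = \frac{520073}{\frac{1}{472191} + \left(-9 + \left(-16 + 8 \cdot 361 + 192\right)\right)^{2}} = \frac{520073}{\frac{1}{472191} + \left(-9 + \left(-16 + 2888 + 192\right)\right)^{2}} = \frac{520073}{\frac{1}{472191} + \left(-9 + 3064\right)^{2}} = \frac{520073}{\frac{1}{472191} + 3055^{2}} = \frac{520073}{\frac{1}{472191} + 9333025} = \frac{520073}{\frac{4406970407776}{472191}} = 520073 \cdot \frac{472191}{4406970407776} = \frac{245573789943}{4406970407776}$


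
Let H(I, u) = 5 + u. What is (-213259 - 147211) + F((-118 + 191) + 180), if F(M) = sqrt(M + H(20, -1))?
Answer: -360470 + sqrt(257) ≈ -3.6045e+5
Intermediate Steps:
F(M) = sqrt(4 + M) (F(M) = sqrt(M + (5 - 1)) = sqrt(M + 4) = sqrt(4 + M))
(-213259 - 147211) + F((-118 + 191) + 180) = (-213259 - 147211) + sqrt(4 + ((-118 + 191) + 180)) = -360470 + sqrt(4 + (73 + 180)) = -360470 + sqrt(4 + 253) = -360470 + sqrt(257)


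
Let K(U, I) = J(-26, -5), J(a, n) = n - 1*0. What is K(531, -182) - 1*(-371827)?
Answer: 371822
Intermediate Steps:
J(a, n) = n (J(a, n) = n + 0 = n)
K(U, I) = -5
K(531, -182) - 1*(-371827) = -5 - 1*(-371827) = -5 + 371827 = 371822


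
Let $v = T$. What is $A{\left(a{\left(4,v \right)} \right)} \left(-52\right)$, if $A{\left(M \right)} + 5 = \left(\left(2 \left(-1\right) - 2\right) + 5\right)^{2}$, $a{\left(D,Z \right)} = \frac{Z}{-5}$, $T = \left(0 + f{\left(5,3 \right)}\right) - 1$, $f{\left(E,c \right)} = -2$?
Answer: $208$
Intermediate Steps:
$T = -3$ ($T = \left(0 - 2\right) - 1 = -2 - 1 = -3$)
$v = -3$
$a{\left(D,Z \right)} = - \frac{Z}{5}$ ($a{\left(D,Z \right)} = Z \left(- \frac{1}{5}\right) = - \frac{Z}{5}$)
$A{\left(M \right)} = -4$ ($A{\left(M \right)} = -5 + \left(\left(2 \left(-1\right) - 2\right) + 5\right)^{2} = -5 + \left(\left(-2 - 2\right) + 5\right)^{2} = -5 + \left(-4 + 5\right)^{2} = -5 + 1^{2} = -5 + 1 = -4$)
$A{\left(a{\left(4,v \right)} \right)} \left(-52\right) = \left(-4\right) \left(-52\right) = 208$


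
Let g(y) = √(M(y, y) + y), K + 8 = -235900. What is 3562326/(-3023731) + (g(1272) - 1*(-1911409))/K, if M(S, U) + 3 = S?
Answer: -6619967848987/713322332748 - 11*√21/235908 ≈ -9.2807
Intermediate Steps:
K = -235908 (K = -8 - 235900 = -235908)
M(S, U) = -3 + S
g(y) = √(-3 + 2*y) (g(y) = √((-3 + y) + y) = √(-3 + 2*y))
3562326/(-3023731) + (g(1272) - 1*(-1911409))/K = 3562326/(-3023731) + (√(-3 + 2*1272) - 1*(-1911409))/(-235908) = 3562326*(-1/3023731) + (√(-3 + 2544) + 1911409)*(-1/235908) = -3562326/3023731 + (√2541 + 1911409)*(-1/235908) = -3562326/3023731 + (11*√21 + 1911409)*(-1/235908) = -3562326/3023731 + (1911409 + 11*√21)*(-1/235908) = -3562326/3023731 + (-1911409/235908 - 11*√21/235908) = -6619967848987/713322332748 - 11*√21/235908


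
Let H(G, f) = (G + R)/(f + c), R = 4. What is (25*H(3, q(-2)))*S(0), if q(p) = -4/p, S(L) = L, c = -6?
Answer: 0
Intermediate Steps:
H(G, f) = (4 + G)/(-6 + f) (H(G, f) = (G + 4)/(f - 6) = (4 + G)/(-6 + f))
(25*H(3, q(-2)))*S(0) = (25*((4 + 3)/(-6 - 4/(-2))))*0 = (25*(7/(-6 - 4*(-½))))*0 = (25*(7/(-6 + 2)))*0 = (25*(7/(-4)))*0 = (25*(-¼*7))*0 = (25*(-7/4))*0 = -175/4*0 = 0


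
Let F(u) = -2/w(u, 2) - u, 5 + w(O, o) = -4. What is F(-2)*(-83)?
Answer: -1660/9 ≈ -184.44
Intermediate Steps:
w(O, o) = -9 (w(O, o) = -5 - 4 = -9)
F(u) = 2/9 - u (F(u) = -2/(-9) - u = -2*(-⅑) - u = 2/9 - u)
F(-2)*(-83) = (2/9 - 1*(-2))*(-83) = (2/9 + 2)*(-83) = (20/9)*(-83) = -1660/9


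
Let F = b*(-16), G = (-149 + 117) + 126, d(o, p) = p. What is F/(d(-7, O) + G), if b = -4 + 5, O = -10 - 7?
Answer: -16/77 ≈ -0.20779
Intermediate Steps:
O = -17
b = 1
G = 94 (G = -32 + 126 = 94)
F = -16 (F = 1*(-16) = -16)
F/(d(-7, O) + G) = -16/(-17 + 94) = -16/77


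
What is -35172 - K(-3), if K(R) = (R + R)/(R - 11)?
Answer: -246207/7 ≈ -35172.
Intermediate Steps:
K(R) = 2*R/(-11 + R) (K(R) = (2*R)/(-11 + R) = 2*R/(-11 + R))
-35172 - K(-3) = -35172 - 2*(-3)/(-11 - 3) = -35172 - 2*(-3)/(-14) = -35172 - 2*(-3)*(-1)/14 = -35172 - 1*3/7 = -35172 - 3/7 = -246207/7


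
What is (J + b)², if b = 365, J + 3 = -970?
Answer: 369664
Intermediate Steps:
J = -973 (J = -3 - 970 = -973)
(J + b)² = (-973 + 365)² = (-608)² = 369664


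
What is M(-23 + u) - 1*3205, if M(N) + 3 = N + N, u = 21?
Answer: -3212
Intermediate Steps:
M(N) = -3 + 2*N (M(N) = -3 + (N + N) = -3 + 2*N)
M(-23 + u) - 1*3205 = (-3 + 2*(-23 + 21)) - 1*3205 = (-3 + 2*(-2)) - 3205 = (-3 - 4) - 3205 = -7 - 3205 = -3212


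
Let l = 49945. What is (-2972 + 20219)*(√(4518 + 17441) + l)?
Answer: 861401415 + 17247*√21959 ≈ 8.6396e+8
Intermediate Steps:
(-2972 + 20219)*(√(4518 + 17441) + l) = (-2972 + 20219)*(√(4518 + 17441) + 49945) = 17247*(√21959 + 49945) = 17247*(49945 + √21959) = 861401415 + 17247*√21959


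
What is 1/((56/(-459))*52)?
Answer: -459/2912 ≈ -0.15762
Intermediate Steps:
1/((56/(-459))*52) = 1/((56*(-1/459))*52) = 1/(-56/459*52) = 1/(-2912/459) = -459/2912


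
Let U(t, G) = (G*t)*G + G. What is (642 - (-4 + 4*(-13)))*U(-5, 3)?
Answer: -29316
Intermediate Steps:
U(t, G) = G + t*G² (U(t, G) = t*G² + G = G + t*G²)
(642 - (-4 + 4*(-13)))*U(-5, 3) = (642 - (-4 + 4*(-13)))*(3*(1 + 3*(-5))) = (642 - (-4 - 52))*(3*(1 - 15)) = (642 - 1*(-56))*(3*(-14)) = (642 + 56)*(-42) = 698*(-42) = -29316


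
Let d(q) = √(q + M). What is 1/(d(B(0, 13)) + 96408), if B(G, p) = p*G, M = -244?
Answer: 24102/2323625677 - I*√61/4647251354 ≈ 1.0373e-5 - 1.6806e-9*I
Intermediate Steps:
B(G, p) = G*p
d(q) = √(-244 + q) (d(q) = √(q - 244) = √(-244 + q))
1/(d(B(0, 13)) + 96408) = 1/(√(-244 + 0*13) + 96408) = 1/(√(-244 + 0) + 96408) = 1/(√(-244) + 96408) = 1/(2*I*√61 + 96408) = 1/(96408 + 2*I*√61)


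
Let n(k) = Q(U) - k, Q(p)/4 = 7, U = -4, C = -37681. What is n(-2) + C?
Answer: -37651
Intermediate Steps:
Q(p) = 28 (Q(p) = 4*7 = 28)
n(k) = 28 - k
n(-2) + C = (28 - 1*(-2)) - 37681 = (28 + 2) - 37681 = 30 - 37681 = -37651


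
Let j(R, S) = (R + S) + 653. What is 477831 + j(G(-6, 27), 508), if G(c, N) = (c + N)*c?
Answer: 478866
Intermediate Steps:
G(c, N) = c*(N + c) (G(c, N) = (N + c)*c = c*(N + c))
j(R, S) = 653 + R + S
477831 + j(G(-6, 27), 508) = 477831 + (653 - 6*(27 - 6) + 508) = 477831 + (653 - 6*21 + 508) = 477831 + (653 - 126 + 508) = 477831 + 1035 = 478866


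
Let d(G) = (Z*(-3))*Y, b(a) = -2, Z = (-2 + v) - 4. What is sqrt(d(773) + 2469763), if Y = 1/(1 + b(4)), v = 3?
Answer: sqrt(2469754) ≈ 1571.5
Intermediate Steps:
Z = -3 (Z = (-2 + 3) - 4 = 1 - 4 = -3)
Y = -1 (Y = 1/(1 - 2) = 1/(-1) = -1)
d(G) = -9 (d(G) = -3*(-3)*(-1) = 9*(-1) = -9)
sqrt(d(773) + 2469763) = sqrt(-9 + 2469763) = sqrt(2469754)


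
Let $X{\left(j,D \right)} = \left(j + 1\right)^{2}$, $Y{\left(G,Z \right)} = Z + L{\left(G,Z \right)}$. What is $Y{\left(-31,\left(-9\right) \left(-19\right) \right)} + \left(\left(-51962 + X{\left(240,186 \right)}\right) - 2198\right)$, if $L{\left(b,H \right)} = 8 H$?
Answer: $5460$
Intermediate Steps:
$Y{\left(G,Z \right)} = 9 Z$ ($Y{\left(G,Z \right)} = Z + 8 Z = 9 Z$)
$X{\left(j,D \right)} = \left(1 + j\right)^{2}$
$Y{\left(-31,\left(-9\right) \left(-19\right) \right)} + \left(\left(-51962 + X{\left(240,186 \right)}\right) - 2198\right) = 9 \left(\left(-9\right) \left(-19\right)\right) - \left(54160 - \left(1 + 240\right)^{2}\right) = 9 \cdot 171 - \left(54160 - 58081\right) = 1539 + \left(\left(-51962 + 58081\right) - 2198\right) = 1539 + \left(6119 - 2198\right) = 1539 + 3921 = 5460$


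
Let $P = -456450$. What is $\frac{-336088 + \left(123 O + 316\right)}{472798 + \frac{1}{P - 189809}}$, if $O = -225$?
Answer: $- \frac{234880894773}{305549962681} \approx -0.76871$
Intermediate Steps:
$\frac{-336088 + \left(123 O + 316\right)}{472798 + \frac{1}{P - 189809}} = \frac{-336088 + \left(123 \left(-225\right) + 316\right)}{472798 + \frac{1}{-456450 - 189809}} = \frac{-336088 + \left(-27675 + 316\right)}{472798 + \frac{1}{-646259}} = \frac{-336088 - 27359}{472798 - \frac{1}{646259}} = - \frac{363447}{\frac{305549962681}{646259}} = \left(-363447\right) \frac{646259}{305549962681} = - \frac{234880894773}{305549962681}$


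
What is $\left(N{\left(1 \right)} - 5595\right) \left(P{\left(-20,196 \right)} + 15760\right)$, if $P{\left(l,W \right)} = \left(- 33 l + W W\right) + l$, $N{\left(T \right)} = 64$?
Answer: $-303187296$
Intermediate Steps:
$P{\left(l,W \right)} = W^{2} - 32 l$ ($P{\left(l,W \right)} = \left(- 33 l + W^{2}\right) + l = \left(W^{2} - 33 l\right) + l = W^{2} - 32 l$)
$\left(N{\left(1 \right)} - 5595\right) \left(P{\left(-20,196 \right)} + 15760\right) = \left(64 - 5595\right) \left(\left(196^{2} - -640\right) + 15760\right) = \left(64 + \left(-15526 + 9931\right)\right) \left(\left(38416 + 640\right) + 15760\right) = \left(64 - 5595\right) \left(39056 + 15760\right) = \left(-5531\right) 54816 = -303187296$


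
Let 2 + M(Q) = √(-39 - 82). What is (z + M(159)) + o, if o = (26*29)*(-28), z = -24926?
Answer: -46040 + 11*I ≈ -46040.0 + 11.0*I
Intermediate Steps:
M(Q) = -2 + 11*I (M(Q) = -2 + √(-39 - 82) = -2 + √(-121) = -2 + 11*I)
o = -21112 (o = 754*(-28) = -21112)
(z + M(159)) + o = (-24926 + (-2 + 11*I)) - 21112 = (-24928 + 11*I) - 21112 = -46040 + 11*I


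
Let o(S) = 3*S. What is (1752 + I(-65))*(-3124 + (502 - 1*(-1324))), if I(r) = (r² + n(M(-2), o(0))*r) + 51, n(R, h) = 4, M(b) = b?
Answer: -7486864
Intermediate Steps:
I(r) = 51 + r² + 4*r (I(r) = (r² + 4*r) + 51 = 51 + r² + 4*r)
(1752 + I(-65))*(-3124 + (502 - 1*(-1324))) = (1752 + (51 + (-65)² + 4*(-65)))*(-3124 + (502 - 1*(-1324))) = (1752 + (51 + 4225 - 260))*(-3124 + (502 + 1324)) = (1752 + 4016)*(-3124 + 1826) = 5768*(-1298) = -7486864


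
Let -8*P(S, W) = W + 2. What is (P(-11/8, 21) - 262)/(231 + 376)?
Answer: -2119/4856 ≈ -0.43637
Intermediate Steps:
P(S, W) = -¼ - W/8 (P(S, W) = -(W + 2)/8 = -(2 + W)/8 = -¼ - W/8)
(P(-11/8, 21) - 262)/(231 + 376) = ((-¼ - ⅛*21) - 262)/(231 + 376) = ((-¼ - 21/8) - 262)/607 = (-23/8 - 262)*(1/607) = -2119/8*1/607 = -2119/4856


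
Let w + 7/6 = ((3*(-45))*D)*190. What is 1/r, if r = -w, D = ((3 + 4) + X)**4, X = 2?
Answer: 6/1009737907 ≈ 5.9421e-9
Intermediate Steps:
D = 6561 (D = ((3 + 4) + 2)**4 = (7 + 2)**4 = 9**4 = 6561)
w = -1009737907/6 (w = -7/6 + ((3*(-45))*6561)*190 = -7/6 - 135*6561*190 = -7/6 - 885735*190 = -7/6 - 168289650 = -1009737907/6 ≈ -1.6829e+8)
r = 1009737907/6 (r = -1*(-1009737907/6) = 1009737907/6 ≈ 1.6829e+8)
1/r = 1/(1009737907/6) = 6/1009737907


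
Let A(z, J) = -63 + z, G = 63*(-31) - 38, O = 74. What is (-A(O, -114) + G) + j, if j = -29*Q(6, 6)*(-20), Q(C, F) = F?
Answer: 1478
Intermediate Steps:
G = -1991 (G = -1953 - 38 = -1991)
j = 3480 (j = -29*6*(-20) = -174*(-20) = 3480)
(-A(O, -114) + G) + j = (-(-63 + 74) - 1991) + 3480 = (-1*11 - 1991) + 3480 = (-11 - 1991) + 3480 = -2002 + 3480 = 1478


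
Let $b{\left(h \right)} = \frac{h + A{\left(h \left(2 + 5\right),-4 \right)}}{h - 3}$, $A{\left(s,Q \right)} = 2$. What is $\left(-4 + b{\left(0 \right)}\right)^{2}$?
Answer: $\frac{196}{9} \approx 21.778$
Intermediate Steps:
$b{\left(h \right)} = \frac{2 + h}{-3 + h}$ ($b{\left(h \right)} = \frac{h + 2}{h - 3} = \frac{2 + h}{-3 + h}$)
$\left(-4 + b{\left(0 \right)}\right)^{2} = \left(-4 + \frac{2 + 0}{-3 + 0}\right)^{2} = \left(-4 + \frac{1}{-3} \cdot 2\right)^{2} = \left(-4 - \frac{2}{3}\right)^{2} = \left(- \frac{14}{3}\right)^{2} = \frac{196}{9}$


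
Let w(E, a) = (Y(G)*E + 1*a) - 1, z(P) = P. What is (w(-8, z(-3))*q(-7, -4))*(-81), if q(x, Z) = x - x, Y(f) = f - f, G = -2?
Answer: 0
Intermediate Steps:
Y(f) = 0
w(E, a) = -1 + a (w(E, a) = (0*E + 1*a) - 1 = (0 + a) - 1 = a - 1 = -1 + a)
q(x, Z) = 0
(w(-8, z(-3))*q(-7, -4))*(-81) = ((-1 - 3)*0)*(-81) = -4*0*(-81) = 0*(-81) = 0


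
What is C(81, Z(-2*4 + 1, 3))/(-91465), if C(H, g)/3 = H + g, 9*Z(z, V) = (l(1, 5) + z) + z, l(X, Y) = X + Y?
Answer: -721/274395 ≈ -0.0026276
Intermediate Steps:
Z(z, V) = ⅔ + 2*z/9 (Z(z, V) = (((1 + 5) + z) + z)/9 = ((6 + z) + z)/9 = (6 + 2*z)/9 = ⅔ + 2*z/9)
C(H, g) = 3*H + 3*g (C(H, g) = 3*(H + g) = 3*H + 3*g)
C(81, Z(-2*4 + 1, 3))/(-91465) = (3*81 + 3*(⅔ + 2*(-2*4 + 1)/9))/(-91465) = (243 + 3*(⅔ + 2*(-8 + 1)/9))*(-1/91465) = (243 + 3*(⅔ + (2/9)*(-7)))*(-1/91465) = (243 + 3*(⅔ - 14/9))*(-1/91465) = (243 + 3*(-8/9))*(-1/91465) = (243 - 8/3)*(-1/91465) = (721/3)*(-1/91465) = -721/274395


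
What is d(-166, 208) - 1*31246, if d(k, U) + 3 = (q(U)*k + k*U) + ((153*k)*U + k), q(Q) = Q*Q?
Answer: -12530551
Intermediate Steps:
q(Q) = Q²
d(k, U) = -3 + k + k*U² + 154*U*k (d(k, U) = -3 + ((U²*k + k*U) + ((153*k)*U + k)) = -3 + ((k*U² + U*k) + (153*U*k + k)) = -3 + ((U*k + k*U²) + (k + 153*U*k)) = -3 + (k + k*U² + 154*U*k) = -3 + k + k*U² + 154*U*k)
d(-166, 208) - 1*31246 = (-3 - 166 - 166*208² + 154*208*(-166)) - 1*31246 = (-3 - 166 - 166*43264 - 5317312) - 31246 = (-3 - 166 - 7181824 - 5317312) - 31246 = -12499305 - 31246 = -12530551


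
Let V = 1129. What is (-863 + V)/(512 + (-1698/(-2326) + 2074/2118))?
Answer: 23400723/45192359 ≈ 0.51780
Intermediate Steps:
(-863 + V)/(512 + (-1698/(-2326) + 2074/2118)) = (-863 + 1129)/(512 + (-1698/(-2326) + 2074/2118)) = 266/(512 + (-1698*(-1/2326) + 2074*(1/2118))) = 266/(512 + (849/1163 + 1037/1059)) = 266/(512 + 2105122/1231617) = 266/(632693026/1231617) = 266*(1231617/632693026) = 23400723/45192359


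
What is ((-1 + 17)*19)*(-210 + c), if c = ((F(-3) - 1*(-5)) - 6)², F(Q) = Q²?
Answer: -44384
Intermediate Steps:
c = 64 (c = (((-3)² - 1*(-5)) - 6)² = ((9 + 5) - 6)² = (14 - 6)² = 8² = 64)
((-1 + 17)*19)*(-210 + c) = ((-1 + 17)*19)*(-210 + 64) = (16*19)*(-146) = 304*(-146) = -44384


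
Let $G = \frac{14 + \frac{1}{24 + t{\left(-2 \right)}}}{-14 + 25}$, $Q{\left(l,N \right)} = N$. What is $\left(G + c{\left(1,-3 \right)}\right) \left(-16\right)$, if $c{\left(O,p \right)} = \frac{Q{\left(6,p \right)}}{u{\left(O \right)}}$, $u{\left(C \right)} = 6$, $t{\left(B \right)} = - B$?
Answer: $- \frac{1776}{143} \approx -12.42$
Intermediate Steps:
$G = \frac{365}{286}$ ($G = \frac{14 + \frac{1}{24 - -2}}{-14 + 25} = \frac{14 + \frac{1}{24 + 2}}{11} = \left(14 + \frac{1}{26}\right) \frac{1}{11} = \frac{365}{26} \cdot \frac{1}{11} = \frac{365}{286} \approx 1.2762$)
$c{\left(O,p \right)} = \frac{p}{6}$
$\left(G + c{\left(1,-3 \right)}\right) \left(-16\right) = \left(\frac{365}{286} + \frac{1}{6} \left(-3\right)\right) \left(-16\right) = \left(\frac{365}{286} - \frac{1}{2}\right) \left(-16\right) = \frac{111}{143} \left(-16\right) = - \frac{1776}{143}$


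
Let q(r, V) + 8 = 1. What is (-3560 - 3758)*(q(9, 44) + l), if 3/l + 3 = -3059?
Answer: 78437983/1531 ≈ 51233.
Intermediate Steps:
l = -3/3062 (l = 3/(-3 - 3059) = 3/(-3062) = 3*(-1/3062) = -3/3062 ≈ -0.00097975)
q(r, V) = -7 (q(r, V) = -8 + 1 = -7)
(-3560 - 3758)*(q(9, 44) + l) = (-3560 - 3758)*(-7 - 3/3062) = -7318*(-21437/3062) = 78437983/1531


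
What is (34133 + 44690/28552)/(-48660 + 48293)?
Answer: -487305053/5239292 ≈ -93.010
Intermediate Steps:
(34133 + 44690/28552)/(-48660 + 48293) = (34133 + 44690*(1/28552))/(-367) = (34133 + 22345/14276)*(-1/367) = (487305053/14276)*(-1/367) = -487305053/5239292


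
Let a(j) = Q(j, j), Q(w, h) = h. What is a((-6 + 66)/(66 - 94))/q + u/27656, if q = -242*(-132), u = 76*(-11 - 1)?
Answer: -8514389/257670952 ≈ -0.033044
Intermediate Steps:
u = -912 (u = 76*(-12) = -912)
q = 31944
a(j) = j
a((-6 + 66)/(66 - 94))/q + u/27656 = ((-6 + 66)/(66 - 94))/31944 - 912/27656 = (60/(-28))*(1/31944) - 912*1/27656 = (60*(-1/28))*(1/31944) - 114/3457 = -15/7*1/31944 - 114/3457 = -5/74536 - 114/3457 = -8514389/257670952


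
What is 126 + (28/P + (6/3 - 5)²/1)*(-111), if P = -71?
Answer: -58875/71 ≈ -829.23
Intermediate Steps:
126 + (28/P + (6/3 - 5)²/1)*(-111) = 126 + (28/(-71) + (6/3 - 5)²/1)*(-111) = 126 + (28*(-1/71) + (6*(⅓) - 5)²*1)*(-111) = 126 + (-28/71 + (2 - 5)²*1)*(-111) = 126 + (-28/71 + (-3)²*1)*(-111) = 126 + (-28/71 + 9*1)*(-111) = 126 + (-28/71 + 9)*(-111) = 126 + (611/71)*(-111) = 126 - 67821/71 = -58875/71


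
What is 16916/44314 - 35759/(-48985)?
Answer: 1206627293/1085360645 ≈ 1.1117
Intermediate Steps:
16916/44314 - 35759/(-48985) = 16916*(1/44314) - 35759*(-1/48985) = 8458/22157 + 35759/48985 = 1206627293/1085360645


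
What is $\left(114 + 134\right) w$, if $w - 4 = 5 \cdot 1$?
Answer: $2232$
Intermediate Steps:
$w = 9$ ($w = 4 + 5 \cdot 1 = 4 + 5 = 9$)
$\left(114 + 134\right) w = \left(114 + 134\right) 9 = 248 \cdot 9 = 2232$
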